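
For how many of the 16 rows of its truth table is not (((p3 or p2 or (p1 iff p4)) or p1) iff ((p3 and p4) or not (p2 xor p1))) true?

7

p1 | p2 | p3 | p4 || (p1 iff p4) | (p3 or p2 or (p1 iff p4)) | (p3 and p4) | (p2 xor p1) | not (p2 xor p1) | φ
F  | F  | F  | F  ||      T      |             T             |      F      |      F      |        T        | F
F  | F  | F  | T  ||      F      |             F             |      F      |      F      |        T        | T
F  | F  | T  | F  ||      T      |             T             |      F      |      F      |        T        | F
F  | F  | T  | T  ||      F      |             T             |      T      |      F      |        T        | F
F  | T  | F  | F  ||      T      |             T             |      F      |      T      |        F        | T
F  | T  | F  | T  ||      F      |             T             |      F      |      T      |        F        | T
F  | T  | T  | F  ||      T      |             T             |      F      |      T      |        F        | T
F  | T  | T  | T  ||      F      |             T             |      T      |      T      |        F        | F
T  | F  | F  | F  ||      F      |             F             |      F      |      T      |        F        | T
T  | F  | F  | T  ||      T      |             T             |      F      |      T      |        F        | T
T  | F  | T  | F  ||      F      |             T             |      F      |      T      |        F        | T
T  | F  | T  | T  ||      T      |             T             |      T      |      T      |        F        | F
T  | T  | F  | F  ||      F      |             T             |      F      |      F      |        T        | F
T  | T  | F  | T  ||      T      |             T             |      F      |      F      |        T        | F
T  | T  | T  | F  ||      F      |             T             |      F      |      F      |        T        | F
T  | T  | T  | T  ||      T      |             T             |      T      |      F      |        T        | F
The formula is true on 7 of the 16 rows.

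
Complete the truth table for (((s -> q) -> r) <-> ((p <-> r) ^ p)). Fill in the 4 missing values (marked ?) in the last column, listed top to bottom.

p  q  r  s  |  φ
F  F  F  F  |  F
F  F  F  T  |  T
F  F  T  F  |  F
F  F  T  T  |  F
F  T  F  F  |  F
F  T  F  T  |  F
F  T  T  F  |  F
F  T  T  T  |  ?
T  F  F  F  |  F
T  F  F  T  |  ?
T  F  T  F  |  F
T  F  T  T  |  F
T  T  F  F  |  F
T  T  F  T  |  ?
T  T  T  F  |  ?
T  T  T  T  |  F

Row p=F, q=T, r=T, s=T: ((s -> q) -> r) = T, ((p <-> r) ^ p) = F, so the formula = F.
Row p=T, q=F, r=F, s=T: ((s -> q) -> r) = T, ((p <-> r) ^ p) = T, so the formula = T.
Row p=T, q=T, r=F, s=T: ((s -> q) -> r) = F, ((p <-> r) ^ p) = T, so the formula = F.
Row p=T, q=T, r=T, s=F: ((s -> q) -> r) = T, ((p <-> r) ^ p) = F, so the formula = F.

F, T, F, F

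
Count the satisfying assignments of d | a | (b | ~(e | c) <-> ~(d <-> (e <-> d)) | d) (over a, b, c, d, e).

29

a  b  c  d  e  |  φ
T  T  T  T  T  |  T
T  T  T  T  F  |  T
T  T  T  F  T  |  T
T  T  T  F  F  |  T
T  T  F  T  T  |  T
T  T  F  T  F  |  T
T  T  F  F  T  |  T
T  T  F  F  F  |  T
T  F  T  T  T  |  T
T  F  T  T  F  |  T
T  F  T  F  T  |  T
T  F  T  F  F  |  T
T  F  F  T  T  |  T
T  F  F  T  F  |  T
T  F  F  F  T  |  T
T  F  F  F  F  |  T
F  T  T  T  T  |  T
F  T  T  T  F  |  T
F  T  T  F  T  |  F
F  T  T  F  F  |  T
F  T  F  T  T  |  T
F  T  F  T  F  |  T
F  T  F  F  T  |  F
F  T  F  F  F  |  T
F  F  T  T  T  |  T
F  F  T  T  F  |  T
F  F  T  F  T  |  T
F  F  T  F  F  |  F
F  F  F  T  T  |  T
F  F  F  T  F  |  T
F  F  F  F  T  |  T
F  F  F  F  F  |  T
The formula is true on 29 of the 32 rows.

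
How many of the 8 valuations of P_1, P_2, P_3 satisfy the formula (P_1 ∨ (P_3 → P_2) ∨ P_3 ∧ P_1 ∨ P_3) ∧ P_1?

P_1  P_2  P_3  |  (P_3 → P_2)  (P_1 ∨ (P_3 → P_2))  (P_3 ∧ P_1)  φ
 T    T    T   |       T                T                T       T
 T    T    F   |       T                T                F       T
 T    F    T   |       F                T                T       T
 T    F    F   |       T                T                F       T
 F    T    T   |       T                T                F       F
 F    T    F   |       T                T                F       F
 F    F    T   |       F                F                F       F
 F    F    F   |       T                T                F       F
The formula is true on 4 of the 8 rows.

4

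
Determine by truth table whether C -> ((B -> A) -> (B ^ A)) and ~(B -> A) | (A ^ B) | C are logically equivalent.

  A   |   B   |   C   |   φ   |   ψ  
----- | ----- | ----- | ----- | -----
 True |  True |  True | False |  True
 True |  True | False |  True | False
 True | False |  True |  True |  True
 True | False | False |  True |  True
False |  True |  True |  True |  True
False |  True | False |  True |  True
False | False |  True | False |  True
False | False | False |  True | False
The columns differ at A=True, B=True, C=True (φ=False, ψ=True), so they are not equivalent.

not equivalent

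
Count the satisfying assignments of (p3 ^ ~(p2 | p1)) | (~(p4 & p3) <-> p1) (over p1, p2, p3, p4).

13

p1  p2  p3  p4     (p2 | p1)  ~(p2 | p1)  (p3 ^ ~(p2 | p1))  (p4 & p3)  ~(p4 & p3)  (~(p4 & p3) <-> p1)  φ
T   T   T   T          T          F               T              T          F                F           T
T   T   T   F          T          F               T              F          T                T           T
T   T   F   T          T          F               F              F          T                T           T
T   T   F   F          T          F               F              F          T                T           T
T   F   T   T          T          F               T              T          F                F           T
T   F   T   F          T          F               T              F          T                T           T
T   F   F   T          T          F               F              F          T                T           T
T   F   F   F          T          F               F              F          T                T           T
F   T   T   T          T          F               T              T          F                T           T
F   T   T   F          T          F               T              F          T                F           T
F   T   F   T          T          F               F              F          T                F           F
F   T   F   F          T          F               F              F          T                F           F
F   F   T   T          F          T               F              T          F                T           T
F   F   T   F          F          T               F              F          T                F           F
F   F   F   T          F          T               T              F          T                F           T
F   F   F   F          F          T               T              F          T                F           T
The formula is true on 13 of the 16 rows.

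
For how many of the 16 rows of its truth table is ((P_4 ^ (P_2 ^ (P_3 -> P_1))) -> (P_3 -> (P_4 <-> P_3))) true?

P_1  P_2  P_3  P_4  |  φ
 0    0    0    0   |  1
 0    0    0    1   |  1
 0    0    1    0   |  1
 0    0    1    1   |  1
 0    1    0    0   |  1
 0    1    0    1   |  1
 0    1    1    0   |  0
 0    1    1    1   |  1
 1    0    0    0   |  1
 1    0    0    1   |  1
 1    0    1    0   |  0
 1    0    1    1   |  1
 1    1    0    0   |  1
 1    1    0    1   |  1
 1    1    1    0   |  1
 1    1    1    1   |  1
The formula is true on 14 of the 16 rows.

14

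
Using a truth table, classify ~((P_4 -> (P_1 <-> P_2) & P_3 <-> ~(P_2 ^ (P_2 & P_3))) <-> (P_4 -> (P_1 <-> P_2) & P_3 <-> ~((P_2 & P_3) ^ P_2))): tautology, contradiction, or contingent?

P_1 | P_2 | P_3 | P_4 || (P_1 <-> P_2) | ((P_1 <-> P_2) & P_3) | (P_2 & P_3) | (P_2 ^ (P_2 & P_3)) | ~(P_2 ^ (P_2 & P_3)) | ((P_2 & P_3) ^ P_2) | ~((P_2 & P_3) ^ P_2) | φ
 T  |  T  |  T  |  T  ||       T       |           T           |      T      |          F          |          T           |          F          |          T           | F
 T  |  T  |  T  |  F  ||       T       |           T           |      T      |          F          |          T           |          F          |          T           | F
 T  |  T  |  F  |  T  ||       T       |           F           |      F      |          T          |          F           |          T          |          F           | F
 T  |  T  |  F  |  F  ||       T       |           F           |      F      |          T          |          F           |          T          |          F           | F
 T  |  F  |  T  |  T  ||       F       |           F           |      F      |          F          |          T           |          F          |          T           | F
 T  |  F  |  T  |  F  ||       F       |           F           |      F      |          F          |          T           |          F          |          T           | F
 T  |  F  |  F  |  T  ||       F       |           F           |      F      |          F          |          T           |          F          |          T           | F
 T  |  F  |  F  |  F  ||       F       |           F           |      F      |          F          |          T           |          F          |          T           | F
 F  |  T  |  T  |  T  ||       F       |           F           |      T      |          F          |          T           |          F          |          T           | F
 F  |  T  |  T  |  F  ||       F       |           F           |      T      |          F          |          T           |          F          |          T           | F
 F  |  T  |  F  |  T  ||       F       |           F           |      F      |          T          |          F           |          T          |          F           | F
 F  |  T  |  F  |  F  ||       F       |           F           |      F      |          T          |          F           |          T          |          F           | F
 F  |  F  |  T  |  T  ||       T       |           T           |      F      |          F          |          T           |          F          |          T           | F
 F  |  F  |  T  |  F  ||       T       |           T           |      F      |          F          |          T           |          F          |          T           | F
 F  |  F  |  F  |  T  ||       T       |           F           |      F      |          F          |          T           |          F          |          T           | F
 F  |  F  |  F  |  F  ||       T       |           F           |      F      |          F          |          T           |          F          |          T           | F
Every row is F, so the formula is a contradiction.

contradiction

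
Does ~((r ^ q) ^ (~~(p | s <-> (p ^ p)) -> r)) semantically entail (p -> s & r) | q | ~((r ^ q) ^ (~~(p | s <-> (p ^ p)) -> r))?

yes

p  q  r  s  |  φ  ψ
0  0  0  0  |  1  1
0  0  0  1  |  0  1
0  0  1  0  |  1  1
0  0  1  1  |  1  1
0  1  0  0  |  0  1
0  1  0  1  |  1  1
0  1  1  0  |  0  1
0  1  1  1  |  0  1
1  0  0  0  |  0  0
1  0  0  1  |  0  0
1  0  1  0  |  1  1
1  0  1  1  |  1  1
1  1  0  0  |  1  1
1  1  0  1  |  1  1
1  1  1  0  |  0  1
1  1  1  1  |  0  1
In every row where φ is true, ψ is also true, so φ ⊨ ψ.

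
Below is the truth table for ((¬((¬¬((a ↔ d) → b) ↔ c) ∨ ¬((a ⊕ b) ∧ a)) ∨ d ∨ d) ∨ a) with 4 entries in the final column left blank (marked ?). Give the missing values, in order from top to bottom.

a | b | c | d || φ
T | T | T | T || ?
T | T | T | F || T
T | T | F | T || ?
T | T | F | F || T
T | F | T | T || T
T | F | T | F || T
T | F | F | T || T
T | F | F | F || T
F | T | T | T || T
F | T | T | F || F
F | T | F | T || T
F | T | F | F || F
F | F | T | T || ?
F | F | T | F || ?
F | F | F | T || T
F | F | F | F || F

T, T, T, F

Row a=T, b=T, c=T, d=T: (¬((¬¬((a ↔ d) → b) ↔ c) ∨ ¬((a ⊕ b) ∧ a)) ∨ d ∨ d) = T, so the formula = T.
Row a=T, b=T, c=F, d=T: (¬((¬¬((a ↔ d) → b) ↔ c) ∨ ¬((a ⊕ b) ∧ a)) ∨ d ∨ d) = T, so the formula = T.
Row a=F, b=F, c=T, d=T: (¬((¬¬((a ↔ d) → b) ↔ c) ∨ ¬((a ⊕ b) ∧ a)) ∨ d ∨ d) = T, so the formula = T.
Row a=F, b=F, c=T, d=F: (¬((¬¬((a ↔ d) → b) ↔ c) ∨ ¬((a ⊕ b) ∧ a)) ∨ d ∨ d) = F, so the formula = F.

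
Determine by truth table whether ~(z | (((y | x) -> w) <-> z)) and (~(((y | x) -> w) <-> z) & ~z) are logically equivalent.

equivalent

x | y | z | w | φ | ψ
- | - | - | - | - | -
T | T | T | T | F | F
T | T | T | F | F | F
T | T | F | T | T | T
T | T | F | F | F | F
T | F | T | T | F | F
T | F | T | F | F | F
T | F | F | T | T | T
T | F | F | F | F | F
F | T | T | T | F | F
F | T | T | F | F | F
F | T | F | T | T | T
F | T | F | F | F | F
F | F | T | T | F | F
F | F | T | F | F | F
F | F | F | T | T | T
F | F | F | F | T | T
The columns for φ and ψ agree on every row, so they are logically equivalent.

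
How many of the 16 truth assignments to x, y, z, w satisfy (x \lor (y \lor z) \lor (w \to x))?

x | y | z | w | (y \lor z) | (w \to x) | φ
- | - | - | - | ---------- | --------- | -
1 | 1 | 1 | 1 |     1      |     1     | 1
1 | 1 | 1 | 0 |     1      |     1     | 1
1 | 1 | 0 | 1 |     1      |     1     | 1
1 | 1 | 0 | 0 |     1      |     1     | 1
1 | 0 | 1 | 1 |     1      |     1     | 1
1 | 0 | 1 | 0 |     1      |     1     | 1
1 | 0 | 0 | 1 |     0      |     1     | 1
1 | 0 | 0 | 0 |     0      |     1     | 1
0 | 1 | 1 | 1 |     1      |     0     | 1
0 | 1 | 1 | 0 |     1      |     1     | 1
0 | 1 | 0 | 1 |     1      |     0     | 1
0 | 1 | 0 | 0 |     1      |     1     | 1
0 | 0 | 1 | 1 |     1      |     0     | 1
0 | 0 | 1 | 0 |     1      |     1     | 1
0 | 0 | 0 | 1 |     0      |     0     | 0
0 | 0 | 0 | 0 |     0      |     1     | 1
The formula is true on 15 of the 16 rows.

15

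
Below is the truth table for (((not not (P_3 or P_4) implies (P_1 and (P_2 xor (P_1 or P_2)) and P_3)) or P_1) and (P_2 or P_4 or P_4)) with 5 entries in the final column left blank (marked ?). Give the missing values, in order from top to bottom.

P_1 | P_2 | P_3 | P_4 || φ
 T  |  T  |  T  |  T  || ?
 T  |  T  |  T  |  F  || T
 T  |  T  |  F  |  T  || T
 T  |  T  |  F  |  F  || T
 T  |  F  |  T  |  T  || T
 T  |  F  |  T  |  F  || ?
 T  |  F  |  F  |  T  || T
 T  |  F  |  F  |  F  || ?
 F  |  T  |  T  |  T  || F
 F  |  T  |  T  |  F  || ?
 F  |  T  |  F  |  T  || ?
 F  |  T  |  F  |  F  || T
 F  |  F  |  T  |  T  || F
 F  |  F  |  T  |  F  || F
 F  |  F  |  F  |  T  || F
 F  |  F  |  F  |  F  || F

Row P_1=T, P_2=T, P_3=T, P_4=T: ((not not (P_3 or P_4) implies (P_1 and (P_2 xor (P_1 or P_2)) and P_3)) or P_1) = T, (P_2 or P_4 or P_4) = T, so the formula = T.
Row P_1=T, P_2=F, P_3=T, P_4=F: ((not not (P_3 or P_4) implies (P_1 and (P_2 xor (P_1 or P_2)) and P_3)) or P_1) = T, (P_2 or P_4 or P_4) = F, so the formula = F.
Row P_1=T, P_2=F, P_3=F, P_4=F: ((not not (P_3 or P_4) implies (P_1 and (P_2 xor (P_1 or P_2)) and P_3)) or P_1) = T, (P_2 or P_4 or P_4) = F, so the formula = F.
Row P_1=F, P_2=T, P_3=T, P_4=F: ((not not (P_3 or P_4) implies (P_1 and (P_2 xor (P_1 or P_2)) and P_3)) or P_1) = F, (P_2 or P_4 or P_4) = T, so the formula = F.
Row P_1=F, P_2=T, P_3=F, P_4=T: ((not not (P_3 or P_4) implies (P_1 and (P_2 xor (P_1 or P_2)) and P_3)) or P_1) = F, (P_2 or P_4 or P_4) = T, so the formula = F.

T, F, F, F, F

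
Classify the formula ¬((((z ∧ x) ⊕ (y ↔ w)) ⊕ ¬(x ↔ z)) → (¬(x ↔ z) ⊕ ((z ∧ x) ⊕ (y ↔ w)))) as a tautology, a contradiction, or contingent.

x | y | z | w | φ
- | - | - | - | -
1 | 1 | 1 | 1 | 0
1 | 1 | 1 | 0 | 0
1 | 1 | 0 | 1 | 0
1 | 1 | 0 | 0 | 0
1 | 0 | 1 | 1 | 0
1 | 0 | 1 | 0 | 0
1 | 0 | 0 | 1 | 0
1 | 0 | 0 | 0 | 0
0 | 1 | 1 | 1 | 0
0 | 1 | 1 | 0 | 0
0 | 1 | 0 | 1 | 0
0 | 1 | 0 | 0 | 0
0 | 0 | 1 | 1 | 0
0 | 0 | 1 | 0 | 0
0 | 0 | 0 | 1 | 0
0 | 0 | 0 | 0 | 0
Every row is 0, so the formula is a contradiction.

contradiction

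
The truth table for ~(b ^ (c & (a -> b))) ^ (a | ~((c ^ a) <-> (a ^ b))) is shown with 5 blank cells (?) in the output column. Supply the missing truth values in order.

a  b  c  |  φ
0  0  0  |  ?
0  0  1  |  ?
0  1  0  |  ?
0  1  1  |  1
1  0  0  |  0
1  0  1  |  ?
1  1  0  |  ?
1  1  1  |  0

1, 1, 1, 0, 1

Row a=0, b=0, c=0: ~(b ^ (c & (a -> b))) = 1, (a | ~((c ^ a) <-> (a ^ b))) = 0, so the formula = 1.
Row a=0, b=0, c=1: ~(b ^ (c & (a -> b))) = 0, (a | ~((c ^ a) <-> (a ^ b))) = 1, so the formula = 1.
Row a=0, b=1, c=0: ~(b ^ (c & (a -> b))) = 0, (a | ~((c ^ a) <-> (a ^ b))) = 1, so the formula = 1.
Row a=1, b=0, c=1: ~(b ^ (c & (a -> b))) = 1, (a | ~((c ^ a) <-> (a ^ b))) = 1, so the formula = 0.
Row a=1, b=1, c=0: ~(b ^ (c & (a -> b))) = 0, (a | ~((c ^ a) <-> (a ^ b))) = 1, so the formula = 1.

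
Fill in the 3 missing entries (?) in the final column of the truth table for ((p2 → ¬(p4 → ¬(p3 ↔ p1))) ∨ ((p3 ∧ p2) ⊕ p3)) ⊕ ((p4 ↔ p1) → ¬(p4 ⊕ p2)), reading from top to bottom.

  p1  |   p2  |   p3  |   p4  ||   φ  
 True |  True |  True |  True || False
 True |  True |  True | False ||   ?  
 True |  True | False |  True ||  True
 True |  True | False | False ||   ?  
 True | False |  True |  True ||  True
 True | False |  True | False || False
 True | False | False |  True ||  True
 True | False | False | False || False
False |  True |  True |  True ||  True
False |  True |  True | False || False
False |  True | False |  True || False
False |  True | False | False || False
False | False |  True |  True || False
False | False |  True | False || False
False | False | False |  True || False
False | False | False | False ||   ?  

Row p1=True, p2=True, p3=True, p4=False: ((p2 → ¬(p4 → ¬(p3 ↔ p1))) ∨ ((p3 ∧ p2) ⊕ p3)) = False, ((p4 ↔ p1) → ¬(p4 ⊕ p2)) = True, so the formula = True.
Row p1=True, p2=True, p3=False, p4=False: ((p2 → ¬(p4 → ¬(p3 ↔ p1))) ∨ ((p3 ∧ p2) ⊕ p3)) = False, ((p4 ↔ p1) → ¬(p4 ⊕ p2)) = True, so the formula = True.
Row p1=False, p2=False, p3=False, p4=False: ((p2 → ¬(p4 → ¬(p3 ↔ p1))) ∨ ((p3 ∧ p2) ⊕ p3)) = True, ((p4 ↔ p1) → ¬(p4 ⊕ p2)) = True, so the formula = False.

True, True, False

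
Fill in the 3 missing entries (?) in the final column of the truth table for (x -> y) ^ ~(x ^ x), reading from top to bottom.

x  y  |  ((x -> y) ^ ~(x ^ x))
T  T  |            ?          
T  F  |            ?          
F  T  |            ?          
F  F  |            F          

F, T, F

Row x=T, y=T: (x -> y) = T, ~(x ^ x) = T, so ((x -> y) ^ ~(x ^ x)) = F.
Row x=T, y=F: (x -> y) = F, ~(x ^ x) = T, so ((x -> y) ^ ~(x ^ x)) = T.
Row x=F, y=T: (x -> y) = T, ~(x ^ x) = T, so ((x -> y) ^ ~(x ^ x)) = F.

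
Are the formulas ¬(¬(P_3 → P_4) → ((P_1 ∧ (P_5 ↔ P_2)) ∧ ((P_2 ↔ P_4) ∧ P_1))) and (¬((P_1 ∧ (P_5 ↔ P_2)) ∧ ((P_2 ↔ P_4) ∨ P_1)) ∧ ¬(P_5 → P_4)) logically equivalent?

not equivalent

P_1  P_2  P_3  P_4  P_5  |  φ  ψ
 1    1    1    1    1   |  0  0
 1    1    1    1    0   |  0  0
 1    1    1    0    1   |  1  0
 1    1    1    0    0   |  1  0
 1    1    0    1    1   |  0  0
 1    1    0    1    0   |  0  0
 1    1    0    0    1   |  0  0
 1    1    0    0    0   |  0  0
 1    0    1    1    1   |  0  0
 1    0    1    1    0   |  0  0
 1    0    1    0    1   |  1  1
 1    0    1    0    0   |  0  0
 1    0    0    1    1   |  0  0
 1    0    0    1    0   |  0  0
 1    0    0    0    1   |  0  1
 1    0    0    0    0   |  0  0
 0    1    1    1    1   |  0  0
 0    1    1    1    0   |  0  0
 0    1    1    0    1   |  1  1
 0    1    1    0    0   |  1  0
 0    1    0    1    1   |  0  0
 0    1    0    1    0   |  0  0
 0    1    0    0    1   |  0  1
 0    1    0    0    0   |  0  0
 0    0    1    1    1   |  0  0
 0    0    1    1    0   |  0  0
 0    0    1    0    1   |  1  1
 0    0    1    0    0   |  1  0
 0    0    0    1    1   |  0  0
 0    0    0    1    0   |  0  0
 0    0    0    0    1   |  0  1
 0    0    0    0    0   |  0  0
The columns differ at P_1=1, P_2=1, P_3=1, P_4=0, P_5=1 (φ=1, ψ=0), so they are not equivalent.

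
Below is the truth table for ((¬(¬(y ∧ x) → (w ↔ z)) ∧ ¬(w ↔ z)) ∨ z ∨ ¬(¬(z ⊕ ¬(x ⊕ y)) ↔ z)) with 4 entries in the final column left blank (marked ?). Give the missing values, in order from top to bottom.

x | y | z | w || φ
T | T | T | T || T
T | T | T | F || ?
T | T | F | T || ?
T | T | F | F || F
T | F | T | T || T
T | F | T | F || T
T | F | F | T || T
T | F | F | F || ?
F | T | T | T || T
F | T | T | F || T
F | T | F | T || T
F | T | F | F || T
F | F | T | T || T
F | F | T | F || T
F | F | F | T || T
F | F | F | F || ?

Row x=T, y=T, z=T, w=F: (¬(¬(y ∧ x) → (w ↔ z)) ∧ ¬(w ↔ z)) = F, ¬(¬(z ⊕ ¬(x ⊕ y)) ↔ z) = F, so the formula = T.
Row x=T, y=T, z=F, w=T: (¬(¬(y ∧ x) → (w ↔ z)) ∧ ¬(w ↔ z)) = F, ¬(¬(z ⊕ ¬(x ⊕ y)) ↔ z) = F, so the formula = F.
Row x=T, y=F, z=F, w=F: (¬(¬(y ∧ x) → (w ↔ z)) ∧ ¬(w ↔ z)) = F, ¬(¬(z ⊕ ¬(x ⊕ y)) ↔ z) = T, so the formula = T.
Row x=F, y=F, z=F, w=F: (¬(¬(y ∧ x) → (w ↔ z)) ∧ ¬(w ↔ z)) = F, ¬(¬(z ⊕ ¬(x ⊕ y)) ↔ z) = F, so the formula = F.

T, F, T, F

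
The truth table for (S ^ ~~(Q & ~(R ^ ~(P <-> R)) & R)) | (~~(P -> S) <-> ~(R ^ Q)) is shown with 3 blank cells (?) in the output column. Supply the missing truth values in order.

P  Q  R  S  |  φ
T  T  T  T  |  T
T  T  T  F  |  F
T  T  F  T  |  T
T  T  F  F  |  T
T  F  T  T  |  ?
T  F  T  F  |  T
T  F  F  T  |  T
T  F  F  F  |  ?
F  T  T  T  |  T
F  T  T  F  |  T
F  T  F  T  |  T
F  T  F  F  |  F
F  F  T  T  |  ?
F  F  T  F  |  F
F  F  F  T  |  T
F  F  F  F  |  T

Row P=T, Q=F, R=T, S=T: (S ^ ~~(Q & ~(R ^ ~(P <-> R)) & R)) = T, (~~(P -> S) <-> ~(R ^ Q)) = F, so the formula = T.
Row P=T, Q=F, R=F, S=F: (S ^ ~~(Q & ~(R ^ ~(P <-> R)) & R)) = F, (~~(P -> S) <-> ~(R ^ Q)) = F, so the formula = F.
Row P=F, Q=F, R=T, S=T: (S ^ ~~(Q & ~(R ^ ~(P <-> R)) & R)) = T, (~~(P -> S) <-> ~(R ^ Q)) = F, so the formula = T.

T, F, T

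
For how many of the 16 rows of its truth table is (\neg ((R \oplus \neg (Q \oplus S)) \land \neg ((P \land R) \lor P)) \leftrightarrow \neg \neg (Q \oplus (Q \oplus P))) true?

P | Q | R | S | (Q \oplus S) | \neg (Q \oplus S) | (R \oplus \neg (Q \oplus S)) | (P \land R) | ((P \land R) \lor P) | \neg ((P \land R) \lor P) | (Q \oplus P) | (Q \oplus (Q \oplus P)) | \neg (Q \oplus (Q \oplus P)) | φ
- | - | - | - | ------------ | ----------------- | ---------------------------- | ----------- | -------------------- | ------------------------- | ------------ | ----------------------- | ---------------------------- | -
F | F | F | F |      F       |         T         |              T               |      F      |          F           |             T             |      F       |            F            |              T               | T
F | F | F | T |      T       |         F         |              F               |      F      |          F           |             T             |      F       |            F            |              T               | F
F | F | T | F |      F       |         T         |              F               |      F      |          F           |             T             |      F       |            F            |              T               | F
F | F | T | T |      T       |         F         |              T               |      F      |          F           |             T             |      F       |            F            |              T               | T
F | T | F | F |      T       |         F         |              F               |      F      |          F           |             T             |      T       |            F            |              T               | F
F | T | F | T |      F       |         T         |              T               |      F      |          F           |             T             |      T       |            F            |              T               | T
F | T | T | F |      T       |         F         |              T               |      F      |          F           |             T             |      T       |            F            |              T               | T
F | T | T | T |      F       |         T         |              F               |      F      |          F           |             T             |      T       |            F            |              T               | F
T | F | F | F |      F       |         T         |              T               |      F      |          T           |             F             |      T       |            T            |              F               | T
T | F | F | T |      T       |         F         |              F               |      F      |          T           |             F             |      T       |            T            |              F               | T
T | F | T | F |      F       |         T         |              F               |      T      |          T           |             F             |      T       |            T            |              F               | T
T | F | T | T |      T       |         F         |              T               |      T      |          T           |             F             |      T       |            T            |              F               | T
T | T | F | F |      T       |         F         |              F               |      F      |          T           |             F             |      F       |            T            |              F               | T
T | T | F | T |      F       |         T         |              T               |      F      |          T           |             F             |      F       |            T            |              F               | T
T | T | T | F |      T       |         F         |              T               |      T      |          T           |             F             |      F       |            T            |              F               | T
T | T | T | T |      F       |         T         |              F               |      T      |          T           |             F             |      F       |            T            |              F               | T
The formula is true on 12 of the 16 rows.

12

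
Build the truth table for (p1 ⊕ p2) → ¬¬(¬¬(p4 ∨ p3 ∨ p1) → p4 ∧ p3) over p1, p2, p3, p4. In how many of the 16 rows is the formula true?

11

p1 | p2 | p3 | p4 || (p1 ⊕ p2) | (p4 ∨ p3 ∨ p1) | ¬(p4 ∨ p3 ∨ p1) | ¬¬(p4 ∨ p3 ∨ p1) | (p4 ∧ p3) | φ
1  | 1  | 1  | 1  ||     0     |       1        |        0        |        1         |     1     | 1
1  | 1  | 1  | 0  ||     0     |       1        |        0        |        1         |     0     | 1
1  | 1  | 0  | 1  ||     0     |       1        |        0        |        1         |     0     | 1
1  | 1  | 0  | 0  ||     0     |       1        |        0        |        1         |     0     | 1
1  | 0  | 1  | 1  ||     1     |       1        |        0        |        1         |     1     | 1
1  | 0  | 1  | 0  ||     1     |       1        |        0        |        1         |     0     | 0
1  | 0  | 0  | 1  ||     1     |       1        |        0        |        1         |     0     | 0
1  | 0  | 0  | 0  ||     1     |       1        |        0        |        1         |     0     | 0
0  | 1  | 1  | 1  ||     1     |       1        |        0        |        1         |     1     | 1
0  | 1  | 1  | 0  ||     1     |       1        |        0        |        1         |     0     | 0
0  | 1  | 0  | 1  ||     1     |       1        |        0        |        1         |     0     | 0
0  | 1  | 0  | 0  ||     1     |       0        |        1        |        0         |     0     | 1
0  | 0  | 1  | 1  ||     0     |       1        |        0        |        1         |     1     | 1
0  | 0  | 1  | 0  ||     0     |       1        |        0        |        1         |     0     | 1
0  | 0  | 0  | 1  ||     0     |       1        |        0        |        1         |     0     | 1
0  | 0  | 0  | 0  ||     0     |       0        |        1        |        0         |     0     | 1
The formula is true on 11 of the 16 rows.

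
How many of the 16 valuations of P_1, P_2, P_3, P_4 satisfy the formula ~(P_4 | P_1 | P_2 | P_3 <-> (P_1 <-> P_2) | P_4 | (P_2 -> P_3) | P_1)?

P_1  P_2  P_3  P_4     (P_4 | P_1 | P_2 | P_3)  (P_1 <-> P_2)  ((P_1 <-> P_2) | P_4)  (P_2 -> P_3)  φ
 F    F    F    F                 F                   T                  T                 T        T
 F    F    F    T                 T                   T                  T                 T        F
 F    F    T    F                 T                   T                  T                 T        F
 F    F    T    T                 T                   T                  T                 T        F
 F    T    F    F                 T                   F                  F                 F        T
 F    T    F    T                 T                   F                  T                 F        F
 F    T    T    F                 T                   F                  F                 T        F
 F    T    T    T                 T                   F                  T                 T        F
 T    F    F    F                 T                   F                  F                 T        F
 T    F    F    T                 T                   F                  T                 T        F
 T    F    T    F                 T                   F                  F                 T        F
 T    F    T    T                 T                   F                  T                 T        F
 T    T    F    F                 T                   T                  T                 F        F
 T    T    F    T                 T                   T                  T                 F        F
 T    T    T    F                 T                   T                  T                 T        F
 T    T    T    T                 T                   T                  T                 T        F
The formula is true on 2 of the 16 rows.

2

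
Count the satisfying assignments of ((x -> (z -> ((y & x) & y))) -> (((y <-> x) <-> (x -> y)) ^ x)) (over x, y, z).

3

x | y | z || φ
0 | 0 | 0 || 1
0 | 0 | 1 || 1
0 | 1 | 0 || 0
0 | 1 | 1 || 0
1 | 0 | 0 || 0
1 | 0 | 1 || 1
1 | 1 | 0 || 0
1 | 1 | 1 || 0
The formula is true on 3 of the 8 rows.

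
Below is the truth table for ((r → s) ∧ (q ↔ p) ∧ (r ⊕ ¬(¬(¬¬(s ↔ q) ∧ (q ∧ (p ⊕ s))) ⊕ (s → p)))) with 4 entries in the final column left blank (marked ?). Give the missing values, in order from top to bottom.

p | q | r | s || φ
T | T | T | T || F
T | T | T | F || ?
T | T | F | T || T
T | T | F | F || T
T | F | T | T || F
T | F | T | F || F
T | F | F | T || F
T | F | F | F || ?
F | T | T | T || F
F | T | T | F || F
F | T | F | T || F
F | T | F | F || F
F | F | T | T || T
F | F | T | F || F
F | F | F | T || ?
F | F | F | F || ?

F, F, F, T

Row p=T, q=T, r=T, s=F: (r → s) = F, (q ↔ p) = T, (r ⊕ ¬(¬(¬¬(s ↔ q) ∧ (q ∧ (p ⊕ s))) ⊕ (s → p))) = F, so the formula = F.
Row p=T, q=F, r=F, s=F: (r → s) = T, (q ↔ p) = F, (r ⊕ ¬(¬(¬¬(s ↔ q) ∧ (q ∧ (p ⊕ s))) ⊕ (s → p))) = T, so the formula = F.
Row p=F, q=F, r=F, s=T: (r → s) = T, (q ↔ p) = T, (r ⊕ ¬(¬(¬¬(s ↔ q) ∧ (q ∧ (p ⊕ s))) ⊕ (s → p))) = F, so the formula = F.
Row p=F, q=F, r=F, s=F: (r → s) = T, (q ↔ p) = T, (r ⊕ ¬(¬(¬¬(s ↔ q) ∧ (q ∧ (p ⊕ s))) ⊕ (s → p))) = T, so the formula = T.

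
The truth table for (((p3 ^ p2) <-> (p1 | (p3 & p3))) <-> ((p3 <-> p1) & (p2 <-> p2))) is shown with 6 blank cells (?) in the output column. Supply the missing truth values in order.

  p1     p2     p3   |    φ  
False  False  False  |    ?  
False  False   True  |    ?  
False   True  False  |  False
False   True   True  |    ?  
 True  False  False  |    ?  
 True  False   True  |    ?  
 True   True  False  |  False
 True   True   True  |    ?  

Row p1=False, p2=False, p3=False: ((p3 ^ p2) <-> (p1 | (p3 & p3))) = True, ((p3 <-> p1) & (p2 <-> p2)) = True, so the formula = True.
Row p1=False, p2=False, p3=True: ((p3 ^ p2) <-> (p1 | (p3 & p3))) = True, ((p3 <-> p1) & (p2 <-> p2)) = False, so the formula = False.
Row p1=False, p2=True, p3=True: ((p3 ^ p2) <-> (p1 | (p3 & p3))) = False, ((p3 <-> p1) & (p2 <-> p2)) = False, so the formula = True.
Row p1=True, p2=False, p3=False: ((p3 ^ p2) <-> (p1 | (p3 & p3))) = False, ((p3 <-> p1) & (p2 <-> p2)) = False, so the formula = True.
Row p1=True, p2=False, p3=True: ((p3 ^ p2) <-> (p1 | (p3 & p3))) = True, ((p3 <-> p1) & (p2 <-> p2)) = True, so the formula = True.
Row p1=True, p2=True, p3=True: ((p3 ^ p2) <-> (p1 | (p3 & p3))) = False, ((p3 <-> p1) & (p2 <-> p2)) = True, so the formula = False.

True, False, True, True, True, False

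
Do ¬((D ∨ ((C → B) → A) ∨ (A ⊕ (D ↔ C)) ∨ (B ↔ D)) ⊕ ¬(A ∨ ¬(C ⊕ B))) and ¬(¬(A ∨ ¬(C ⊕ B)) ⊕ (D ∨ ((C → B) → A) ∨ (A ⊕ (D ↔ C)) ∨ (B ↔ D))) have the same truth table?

equivalent

A  B  C  D  |  φ  ψ
T  T  T  T  |  F  F
T  T  T  F  |  F  F
T  T  F  T  |  F  F
T  T  F  F  |  F  F
T  F  T  T  |  F  F
T  F  T  F  |  F  F
T  F  F  T  |  F  F
T  F  F  F  |  F  F
F  T  T  T  |  F  F
F  T  T  F  |  T  T
F  T  F  T  |  T  T
F  T  F  F  |  T  T
F  F  T  T  |  T  T
F  F  T  F  |  T  T
F  F  F  T  |  F  F
F  F  F  F  |  F  F
The columns for φ and ψ agree on every row, so they are logically equivalent.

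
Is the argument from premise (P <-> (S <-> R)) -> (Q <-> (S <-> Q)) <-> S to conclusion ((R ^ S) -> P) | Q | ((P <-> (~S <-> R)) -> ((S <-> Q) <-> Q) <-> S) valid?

no

P  Q  R  S  |  φ  ψ
F  F  F  F  |  F  T
F  F  F  T  |  T  T
F  F  T  F  |  T  F
F  F  T  T  |  T  T
F  T  F  F  |  F  T
F  T  F  T  |  T  T
F  T  T  F  |  T  T
F  T  T  T  |  T  T
T  F  F  F  |  T  T
T  F  F  T  |  T  T
T  F  T  F  |  F  T
T  F  T  T  |  T  T
T  T  F  F  |  T  T
T  T  F  T  |  T  T
T  T  T  F  |  F  T
T  T  T  T  |  T  T
At P=F, Q=F, R=T, S=F we have φ true but ψ false, so φ does not entail ψ.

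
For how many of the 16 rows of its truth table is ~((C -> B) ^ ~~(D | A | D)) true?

A  B  C  D     ~((C -> B) ^ ~~(D | A | D))
T  T  T  T                  T             
T  T  T  F                  T             
T  T  F  T                  T             
T  T  F  F                  T             
T  F  T  T                  F             
T  F  T  F                  F             
T  F  F  T                  T             
T  F  F  F                  T             
F  T  T  T                  T             
F  T  T  F                  F             
F  T  F  T                  T             
F  T  F  F                  F             
F  F  T  T                  F             
F  F  T  F                  T             
F  F  F  T                  T             
F  F  F  F                  F             
The formula is true on 10 of the 16 rows.

10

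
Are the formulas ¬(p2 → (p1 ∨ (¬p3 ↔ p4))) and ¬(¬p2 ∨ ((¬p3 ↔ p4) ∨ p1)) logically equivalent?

equivalent

  p1  |   p2  |   p3  |   p4  ||   φ   |   ψ  
False | False | False | False || False | False
False | False | False |  True || False | False
False | False |  True | False || False | False
False | False |  True |  True || False | False
False |  True | False | False ||  True |  True
False |  True | False |  True || False | False
False |  True |  True | False || False | False
False |  True |  True |  True ||  True |  True
 True | False | False | False || False | False
 True | False | False |  True || False | False
 True | False |  True | False || False | False
 True | False |  True |  True || False | False
 True |  True | False | False || False | False
 True |  True | False |  True || False | False
 True |  True |  True | False || False | False
 True |  True |  True |  True || False | False
The columns for φ and ψ agree on every row, so they are logically equivalent.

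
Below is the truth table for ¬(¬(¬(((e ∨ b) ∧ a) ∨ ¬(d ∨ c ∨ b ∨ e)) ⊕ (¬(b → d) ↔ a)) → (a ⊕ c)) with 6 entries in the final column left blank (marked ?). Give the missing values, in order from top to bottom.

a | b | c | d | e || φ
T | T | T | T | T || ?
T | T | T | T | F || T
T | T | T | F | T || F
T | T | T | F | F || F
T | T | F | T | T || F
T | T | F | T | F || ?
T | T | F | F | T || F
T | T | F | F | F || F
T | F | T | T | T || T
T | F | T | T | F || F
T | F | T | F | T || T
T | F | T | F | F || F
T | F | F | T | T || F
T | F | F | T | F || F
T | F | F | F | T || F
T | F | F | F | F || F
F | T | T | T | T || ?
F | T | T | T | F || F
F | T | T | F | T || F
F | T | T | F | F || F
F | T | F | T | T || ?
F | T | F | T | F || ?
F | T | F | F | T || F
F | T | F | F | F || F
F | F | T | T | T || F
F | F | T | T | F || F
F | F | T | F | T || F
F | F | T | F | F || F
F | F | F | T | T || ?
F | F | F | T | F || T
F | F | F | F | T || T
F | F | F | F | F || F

T, F, F, T, T, T

Row a=T, b=T, c=T, d=T, e=T: ¬(¬(((e ∨ b) ∧ a) ∨ ¬(d ∨ c ∨ b ∨ e)) ⊕ (¬(b → d) ↔ a)) = T, (a ⊕ c) = F, (¬(¬(((e ∨ b) ∧ a) ∨ ¬(d ∨ c ∨ b ∨ e)) ⊕ (¬(b → d) ↔ a)) → (a ⊕ c)) = F, so the formula = T.
Row a=T, b=T, c=F, d=T, e=F: ¬(¬(((e ∨ b) ∧ a) ∨ ¬(d ∨ c ∨ b ∨ e)) ⊕ (¬(b → d) ↔ a)) = T, (a ⊕ c) = T, (¬(¬(((e ∨ b) ∧ a) ∨ ¬(d ∨ c ∨ b ∨ e)) ⊕ (¬(b → d) ↔ a)) → (a ⊕ c)) = T, so the formula = F.
Row a=F, b=T, c=T, d=T, e=T: ¬(¬(((e ∨ b) ∧ a) ∨ ¬(d ∨ c ∨ b ∨ e)) ⊕ (¬(b → d) ↔ a)) = T, (a ⊕ c) = T, (¬(¬(((e ∨ b) ∧ a) ∨ ¬(d ∨ c ∨ b ∨ e)) ⊕ (¬(b → d) ↔ a)) → (a ⊕ c)) = T, so the formula = F.
Row a=F, b=T, c=F, d=T, e=T: ¬(¬(((e ∨ b) ∧ a) ∨ ¬(d ∨ c ∨ b ∨ e)) ⊕ (¬(b → d) ↔ a)) = T, (a ⊕ c) = F, (¬(¬(((e ∨ b) ∧ a) ∨ ¬(d ∨ c ∨ b ∨ e)) ⊕ (¬(b → d) ↔ a)) → (a ⊕ c)) = F, so the formula = T.
Row a=F, b=T, c=F, d=T, e=F: ¬(¬(((e ∨ b) ∧ a) ∨ ¬(d ∨ c ∨ b ∨ e)) ⊕ (¬(b → d) ↔ a)) = T, (a ⊕ c) = F, (¬(¬(((e ∨ b) ∧ a) ∨ ¬(d ∨ c ∨ b ∨ e)) ⊕ (¬(b → d) ↔ a)) → (a ⊕ c)) = F, so the formula = T.
Row a=F, b=F, c=F, d=T, e=T: ¬(¬(((e ∨ b) ∧ a) ∨ ¬(d ∨ c ∨ b ∨ e)) ⊕ (¬(b → d) ↔ a)) = T, (a ⊕ c) = F, (¬(¬(((e ∨ b) ∧ a) ∨ ¬(d ∨ c ∨ b ∨ e)) ⊕ (¬(b → d) ↔ a)) → (a ⊕ c)) = F, so the formula = T.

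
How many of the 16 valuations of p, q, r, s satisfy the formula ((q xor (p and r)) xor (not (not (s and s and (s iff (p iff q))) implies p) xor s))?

p  q  r  s  |  (p and r)  (q xor (p and r))  (p iff q)  (s iff (p iff q))  φ
T  T  T  T  |      T              F              T              T          T
T  T  T  F  |      T              F              T              F          F
T  T  F  T  |      F              T              T              T          F
T  T  F  F  |      F              T              T              F          T
T  F  T  T  |      T              T              F              F          F
T  F  T  F  |      T              T              F              T          T
T  F  F  T  |      F              F              F              F          T
T  F  F  F  |      F              F              F              T          F
F  T  T  T  |      F              T              F              F          T
F  T  T  F  |      F              T              F              T          F
F  T  F  T  |      F              T              F              F          T
F  T  F  F  |      F              T              F              T          F
F  F  T  T  |      F              F              T              T          T
F  F  T  F  |      F              F              T              F          T
F  F  F  T  |      F              F              T              T          T
F  F  F  F  |      F              F              T              F          T
The formula is true on 10 of the 16 rows.

10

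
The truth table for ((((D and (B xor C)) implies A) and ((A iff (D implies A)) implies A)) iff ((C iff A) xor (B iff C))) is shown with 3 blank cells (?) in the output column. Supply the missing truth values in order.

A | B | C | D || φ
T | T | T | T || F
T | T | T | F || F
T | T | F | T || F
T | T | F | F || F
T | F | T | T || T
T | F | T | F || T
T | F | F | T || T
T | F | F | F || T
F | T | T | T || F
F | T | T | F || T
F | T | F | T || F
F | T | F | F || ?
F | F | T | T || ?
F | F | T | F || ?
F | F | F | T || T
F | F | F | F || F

Row A=F, B=T, C=F, D=F: (((D and (B xor C)) implies A) and ((A iff (D implies A)) implies A)) = T, ((C iff A) xor (B iff C)) = T, so the formula = T.
Row A=F, B=F, C=T, D=T: (((D and (B xor C)) implies A) and ((A iff (D implies A)) implies A)) = F, ((C iff A) xor (B iff C)) = F, so the formula = T.
Row A=F, B=F, C=T, D=F: (((D and (B xor C)) implies A) and ((A iff (D implies A)) implies A)) = T, ((C iff A) xor (B iff C)) = F, so the formula = F.

T, T, F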